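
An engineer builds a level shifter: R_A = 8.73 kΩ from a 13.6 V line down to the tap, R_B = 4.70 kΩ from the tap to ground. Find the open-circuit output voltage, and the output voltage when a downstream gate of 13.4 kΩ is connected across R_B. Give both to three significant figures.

Unloaded: 4.76 V; loaded: 3.88 V

Open-circuit: V = 13.6 × 4.70/(8.73 + 4.70) = 4.76 V.
With the load, R_B becomes R_B‖R_L = 3.480 kΩ, so V = 13.6 × 3.480/12.21 = 3.88 V.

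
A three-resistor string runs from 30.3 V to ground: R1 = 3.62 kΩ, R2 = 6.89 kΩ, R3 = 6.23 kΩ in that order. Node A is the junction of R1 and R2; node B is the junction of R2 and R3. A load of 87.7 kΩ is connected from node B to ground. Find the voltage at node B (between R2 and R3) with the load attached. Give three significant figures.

V ≈ 10.8 V

At node B, R3 is in parallel with the load: R3‖R_L = 5.817 kΩ.
Below node A the resistance is R2 + (R3‖R_L) = 12.71 kΩ, so V_A = 30.3 × 12.71/16.33 = 23.58 V.
Then V_B = V_A × (R3‖R_L)/(R2 + R3‖R_L) = 23.58 × 5.817/12.71 = 10.8 V.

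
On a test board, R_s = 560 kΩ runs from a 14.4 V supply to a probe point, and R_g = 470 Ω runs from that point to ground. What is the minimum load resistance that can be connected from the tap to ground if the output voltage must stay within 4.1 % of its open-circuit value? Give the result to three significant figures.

Output resistance R_th = R_s‖R_g = (560000 × 470)/560500 = 469.6 Ω.
The fractional drop is R_th/(R_th + R_L); requiring this ≤ 0.0410 gives R_L ≥ R_th(1/0.0410 − 1) = 469.6 × 23.39 = 11.0 kΩ.

R_L(min) ≈ 11.0 kΩ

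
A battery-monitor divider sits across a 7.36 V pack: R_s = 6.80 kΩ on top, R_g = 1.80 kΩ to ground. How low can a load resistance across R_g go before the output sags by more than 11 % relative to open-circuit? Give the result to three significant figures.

Output resistance R_th = R_s‖R_g = (6.80 × 1.80)/8.600 = 1.423 kΩ.
The fractional drop is R_th/(R_th + R_L); requiring this ≤ 0.110 gives R_L ≥ R_th(1/0.110 − 1) = 1.423 × 8.091 = 11.5 kΩ.

R_L(min) ≈ 11.5 kΩ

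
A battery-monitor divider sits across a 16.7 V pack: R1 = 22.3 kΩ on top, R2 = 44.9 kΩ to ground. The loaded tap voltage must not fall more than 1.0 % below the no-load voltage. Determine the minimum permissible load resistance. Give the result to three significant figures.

R_L(min) ≈ 1.48 MΩ

Output resistance R_th = R1‖R2 = (22.3 × 44.9)/67.20 = 14.90 kΩ.
The fractional drop is R_th/(R_th + R_L); requiring this ≤ 0.0100 gives R_L ≥ R_th(1/0.0100 − 1) = 14.90 × 99.00 = 1.48 MΩ.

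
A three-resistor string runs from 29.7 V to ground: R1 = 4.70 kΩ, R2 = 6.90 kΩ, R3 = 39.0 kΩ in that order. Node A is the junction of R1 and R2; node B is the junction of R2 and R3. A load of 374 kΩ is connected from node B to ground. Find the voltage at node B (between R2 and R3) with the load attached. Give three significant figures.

V ≈ 22.4 V

At node B, R3 is in parallel with the load: R3‖R_L = 35.32 kΩ.
Below node A the resistance is R2 + (R3‖R_L) = 42.22 kΩ, so V_A = 29.7 × 42.22/46.92 = 26.72 V.
Then V_B = V_A × (R3‖R_L)/(R2 + R3‖R_L) = 26.72 × 35.32/42.22 = 22.4 V.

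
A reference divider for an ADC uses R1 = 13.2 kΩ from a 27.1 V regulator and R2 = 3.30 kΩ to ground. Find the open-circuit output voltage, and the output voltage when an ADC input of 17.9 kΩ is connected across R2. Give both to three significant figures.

Unloaded: 5.42 V; loaded: 4.72 V

Open-circuit: V = 27.1 × 3.30/(13.2 + 3.30) = 5.42 V.
With the load, R2 becomes R2‖R_L = 2.786 kΩ, so V = 27.1 × 2.786/15.99 = 4.72 V.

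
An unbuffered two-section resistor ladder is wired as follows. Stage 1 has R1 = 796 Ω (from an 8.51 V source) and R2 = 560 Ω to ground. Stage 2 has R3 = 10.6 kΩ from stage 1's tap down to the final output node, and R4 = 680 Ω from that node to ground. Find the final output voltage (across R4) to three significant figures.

Stage 2 presents R3+R4 = 11280 Ω as a load on stage 1's tap.
Stage 1's lower leg becomes R2‖(R3+R4) = 533.5 Ω, so V_mid = 8.51 × 533.5/1330 = 3.415 V.
Stage 2 is itself unloaded: V_out = V_mid × R4/(R3+R4) = 3.415 × 680/11280 = 0.206 V.

V_out ≈ 0.206 V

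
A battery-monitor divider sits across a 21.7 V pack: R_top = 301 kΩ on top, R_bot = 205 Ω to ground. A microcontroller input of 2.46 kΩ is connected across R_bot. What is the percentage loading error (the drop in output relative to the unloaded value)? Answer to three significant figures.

The divider's output (Thévenin) resistance is R_top‖R_bot = 204.9 Ω.
Fractional drop under load = R_th/(R_th + R_L) = 204.9 / (204.9 + 2460) = 0.07687.
So the output falls by 7.69 %.

7.69 %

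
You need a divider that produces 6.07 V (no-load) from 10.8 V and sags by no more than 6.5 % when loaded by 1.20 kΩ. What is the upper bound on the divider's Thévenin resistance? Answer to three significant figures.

Loading drop = R_th/(R_th + R_L) ≤ 0.0650, so R_th ≤ R_L · ε/(1−ε) = 1.20 kΩ × 0.0650/0.9350 = 83.4 Ω.

R_th ≤ 83.4 Ω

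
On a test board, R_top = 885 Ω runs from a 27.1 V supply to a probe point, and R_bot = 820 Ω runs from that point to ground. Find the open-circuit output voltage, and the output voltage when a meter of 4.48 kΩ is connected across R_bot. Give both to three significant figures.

Unloaded: 13.0 V; loaded: 11.9 V

Open-circuit: V = 27.1 × 820/(885 + 820) = 13.0 V.
With the load, R_bot becomes R_bot‖R_L = 693.1 Ω, so V = 27.1 × 693.1/1578 = 11.9 V.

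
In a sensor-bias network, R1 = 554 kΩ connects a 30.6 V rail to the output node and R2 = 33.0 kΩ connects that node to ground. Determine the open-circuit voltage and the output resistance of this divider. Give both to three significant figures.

V_th is the open-circuit tap voltage: 30.6 × 33.0/(554 + 33.0) = 1.72 V.
With the supply zeroed, R1 and R2 appear in parallel from the tap: R_th = R1‖R2 = (554 × 33.0)/587.0 = 31.1 kΩ.

V_th = 1.72 V, R_th = 31.1 kΩ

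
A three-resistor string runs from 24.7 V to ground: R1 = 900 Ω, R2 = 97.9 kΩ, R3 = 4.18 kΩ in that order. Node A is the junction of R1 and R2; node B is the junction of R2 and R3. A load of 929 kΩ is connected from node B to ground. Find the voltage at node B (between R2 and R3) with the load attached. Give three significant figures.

V ≈ 0.998 V

At node B, R3 is in parallel with the load: R3‖R_L = 4161 Ω.
Below node A the resistance is R2 + (R3‖R_L) = 102100 Ω, so V_A = 24.7 × 102100/103000 = 24.48 V.
Then V_B = V_A × (R3‖R_L)/(R2 + R3‖R_L) = 24.48 × 4161/102100 = 0.998 V.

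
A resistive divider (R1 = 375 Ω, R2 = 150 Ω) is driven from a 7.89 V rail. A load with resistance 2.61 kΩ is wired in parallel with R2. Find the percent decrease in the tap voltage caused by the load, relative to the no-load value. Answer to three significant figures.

3.94 %

The divider's output (Thévenin) resistance is R1‖R2 = 107.1 Ω.
Fractional drop under load = R_th/(R_th + R_L) = 107.1 / (107.1 + 2610) = 0.03943.
So the output falls by 3.94 %.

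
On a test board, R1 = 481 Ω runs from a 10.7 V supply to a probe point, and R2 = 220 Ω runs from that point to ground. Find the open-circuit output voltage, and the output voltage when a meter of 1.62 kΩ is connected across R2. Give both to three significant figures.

Open-circuit: V = 10.7 × 220/(481 + 220) = 3.36 V.
With the load, R2 becomes R2‖R_L = 193.7 Ω, so V = 10.7 × 193.7/674.7 = 3.07 V.

Unloaded: 3.36 V; loaded: 3.07 V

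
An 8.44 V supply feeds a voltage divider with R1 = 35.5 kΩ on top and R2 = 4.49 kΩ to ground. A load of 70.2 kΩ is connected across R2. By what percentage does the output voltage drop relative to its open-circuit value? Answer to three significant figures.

The divider's output (Thévenin) resistance is R1‖R2 = 3.986 kΩ.
Fractional drop under load = R_th/(R_th + R_L) = 3.986 / (3.986 + 70.2) = 0.05373.
So the output falls by 5.37 %.

5.37 %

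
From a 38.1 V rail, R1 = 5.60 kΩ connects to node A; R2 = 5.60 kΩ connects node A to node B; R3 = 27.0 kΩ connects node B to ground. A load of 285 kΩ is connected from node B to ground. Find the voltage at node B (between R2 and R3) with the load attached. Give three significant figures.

V ≈ 26.2 V

At node B, R3 is in parallel with the load: R3‖R_L = 24.66 kΩ.
Below node A the resistance is R2 + (R3‖R_L) = 30.26 kΩ, so V_A = 38.1 × 30.26/35.86 = 32.15 V.
Then V_B = V_A × (R3‖R_L)/(R2 + R3‖R_L) = 32.15 × 24.66/30.26 = 26.2 V.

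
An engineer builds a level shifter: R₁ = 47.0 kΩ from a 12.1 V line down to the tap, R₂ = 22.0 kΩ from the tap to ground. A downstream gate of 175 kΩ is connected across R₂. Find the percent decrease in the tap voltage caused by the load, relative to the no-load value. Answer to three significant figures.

The divider's output (Thévenin) resistance is R₁‖R₂ = 14.99 kΩ.
Fractional drop under load = R_th/(R_th + R_L) = 14.99 / (14.99 + 175) = 0.07888.
So the output falls by 7.89 %.

7.89 %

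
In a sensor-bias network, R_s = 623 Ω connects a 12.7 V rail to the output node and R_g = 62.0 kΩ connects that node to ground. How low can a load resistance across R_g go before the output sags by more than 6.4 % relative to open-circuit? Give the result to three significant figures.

Output resistance R_th = R_s‖R_g = (623 × 62000)/62620 = 616.8 Ω.
The fractional drop is R_th/(R_th + R_L); requiring this ≤ 0.0640 gives R_L ≥ R_th(1/0.0640 − 1) = 616.8 × 14.62 = 9.02 kΩ.

R_L(min) ≈ 9.02 kΩ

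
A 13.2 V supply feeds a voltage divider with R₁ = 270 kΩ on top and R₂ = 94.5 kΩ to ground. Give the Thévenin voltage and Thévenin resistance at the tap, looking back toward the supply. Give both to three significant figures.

V_th = 3.42 V, R_th = 70.0 kΩ

V_th is the open-circuit tap voltage: 13.2 × 94.5/(270 + 94.5) = 3.42 V.
With the supply zeroed, R₁ and R₂ appear in parallel from the tap: R_th = R₁‖R₂ = (270 × 94.5)/364.5 = 70.0 kΩ.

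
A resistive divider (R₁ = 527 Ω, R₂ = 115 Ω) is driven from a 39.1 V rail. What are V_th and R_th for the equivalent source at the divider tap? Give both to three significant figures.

V_th = 7.00 V, R_th = 94.4 Ω

V_th is the open-circuit tap voltage: 39.1 × 115/(527 + 115) = 7.00 V.
With the supply zeroed, R₁ and R₂ appear in parallel from the tap: R_th = R₁‖R₂ = (527 × 115)/642.0 = 94.4 Ω.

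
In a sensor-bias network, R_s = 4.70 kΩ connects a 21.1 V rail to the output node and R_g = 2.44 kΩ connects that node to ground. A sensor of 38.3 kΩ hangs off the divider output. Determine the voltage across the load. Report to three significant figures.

V_out ≈ 6.92 V

The load sits in parallel with R_g: R_g‖R_L = (2.44 × 38.3) / (2.44 + 38.3) = 2.294 kΩ.
V_out = 21.1 × 2.294 / (4.70 + 2.294) = 21.1 × 2.294/6.994 = 6.92 V.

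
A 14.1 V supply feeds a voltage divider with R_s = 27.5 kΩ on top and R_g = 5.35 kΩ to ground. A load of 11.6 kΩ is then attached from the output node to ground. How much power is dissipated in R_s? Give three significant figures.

P ≈ 5.63 mW

Total resistance from the source is R_s + (R_g‖R_L) = 31.16 kΩ, so I = 14.1/31.16 kΩ = 0.4525 mA.
P = I²·R_s = (0.4525 mA)² × 27.5 kΩ = 5.63 mW.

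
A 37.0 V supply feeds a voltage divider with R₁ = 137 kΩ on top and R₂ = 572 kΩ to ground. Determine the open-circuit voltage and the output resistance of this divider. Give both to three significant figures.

V_th is the open-circuit tap voltage: 37.0 × 572/(137 + 572) = 29.9 V.
With the supply zeroed, R₁ and R₂ appear in parallel from the tap: R_th = R₁‖R₂ = (137 × 572)/709.0 = 111 kΩ.

V_th = 29.9 V, R_th = 111 kΩ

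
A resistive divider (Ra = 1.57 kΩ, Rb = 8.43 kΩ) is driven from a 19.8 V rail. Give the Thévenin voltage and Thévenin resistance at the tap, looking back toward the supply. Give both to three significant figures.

V_th is the open-circuit tap voltage: 19.8 × 8.43/(1.57 + 8.43) = 16.7 V.
With the supply zeroed, Ra and Rb appear in parallel from the tap: R_th = Ra‖Rb = (1.57 × 8.43)/10.00 = 1.32 kΩ.

V_th = 16.7 V, R_th = 1.32 kΩ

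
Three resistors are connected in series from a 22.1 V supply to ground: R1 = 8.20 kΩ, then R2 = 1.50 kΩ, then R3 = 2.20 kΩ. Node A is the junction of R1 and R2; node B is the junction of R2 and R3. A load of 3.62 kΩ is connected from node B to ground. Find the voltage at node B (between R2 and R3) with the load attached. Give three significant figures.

At node B, R3 is in parallel with the load: R3‖R_L = 1.368 kΩ.
Below node A the resistance is R2 + (R3‖R_L) = 2.868 kΩ, so V_A = 22.1 × 2.868/11.07 = 5.727 V.
Then V_B = V_A × (R3‖R_L)/(R2 + R3‖R_L) = 5.727 × 1.368/2.868 = 2.73 V.

V ≈ 2.73 V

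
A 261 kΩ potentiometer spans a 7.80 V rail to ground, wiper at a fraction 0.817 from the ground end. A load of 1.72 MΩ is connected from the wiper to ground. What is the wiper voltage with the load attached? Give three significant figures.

V ≈ 6.23 V

The wiper splits the pot into (1−α)R = 47.76 kΩ above and αR = 213.2 kΩ below.
Lower section ‖ load = 189.7 kΩ.
V_wiper = 7.80 × 189.7/(47.76 + 189.7) = 6.23 V.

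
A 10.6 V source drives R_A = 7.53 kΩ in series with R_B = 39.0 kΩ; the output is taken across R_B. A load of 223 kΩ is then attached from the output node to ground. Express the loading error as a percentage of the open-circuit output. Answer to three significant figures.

2.75 %

The divider's output (Thévenin) resistance is R_A‖R_B = 6.311 kΩ.
Fractional drop under load = R_th/(R_th + R_L) = 6.311 / (6.311 + 223) = 0.02752.
So the output falls by 2.75 %.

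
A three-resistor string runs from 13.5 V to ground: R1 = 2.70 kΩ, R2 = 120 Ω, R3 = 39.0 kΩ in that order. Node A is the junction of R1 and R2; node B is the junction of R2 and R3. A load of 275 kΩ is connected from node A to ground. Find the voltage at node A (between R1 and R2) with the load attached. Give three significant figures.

Below node A the series string R2+R3 = 39120 Ω sits in parallel with the 275000 Ω load: 34250 Ω.
V_A = 13.5 × 34250/(2700 + 34250) = 12.5 V.

V ≈ 12.5 V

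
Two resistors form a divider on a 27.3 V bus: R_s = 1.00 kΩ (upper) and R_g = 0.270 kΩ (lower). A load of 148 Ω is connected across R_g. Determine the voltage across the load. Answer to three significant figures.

V_out ≈ 2.38 V

The load sits in parallel with R_g: R_g‖R_L = (270 × 148) / (270 + 148) = 95.60 Ω.
V_out = 27.3 × 95.60 / (1000 + 95.60) = 27.3 × 95.60/1096 = 2.38 V.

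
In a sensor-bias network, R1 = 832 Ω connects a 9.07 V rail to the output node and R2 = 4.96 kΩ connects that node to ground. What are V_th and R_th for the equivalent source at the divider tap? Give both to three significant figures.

V_th is the open-circuit tap voltage: 9.07 × 4960/(832 + 4960) = 7.77 V.
With the supply zeroed, R1 and R2 appear in parallel from the tap: R_th = R1‖R2 = (832 × 4960)/5792 = 712 Ω.

V_th = 7.77 V, R_th = 712 Ω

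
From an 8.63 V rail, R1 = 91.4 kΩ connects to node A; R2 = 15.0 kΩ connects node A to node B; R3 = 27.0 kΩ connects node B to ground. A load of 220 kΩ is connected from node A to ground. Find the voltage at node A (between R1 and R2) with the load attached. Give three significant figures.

Below node A the series string R2+R3 = 42.00 kΩ sits in parallel with the 220 kΩ load: 35.27 kΩ.
V_A = 8.63 × 35.27/(91.4 + 35.27) = 2.40 V.

V ≈ 2.40 V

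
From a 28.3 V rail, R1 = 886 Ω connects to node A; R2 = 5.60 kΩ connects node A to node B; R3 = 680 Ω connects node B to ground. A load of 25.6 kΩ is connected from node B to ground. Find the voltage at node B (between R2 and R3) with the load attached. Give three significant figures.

V ≈ 2.62 V

At node B, R3 is in parallel with the load: R3‖R_L = 662.4 Ω.
Below node A the resistance is R2 + (R3‖R_L) = 6262 Ω, so V_A = 28.3 × 6262/7148 = 24.79 V.
Then V_B = V_A × (R3‖R_L)/(R2 + R3‖R_L) = 24.79 × 662.4/6262 = 2.62 V.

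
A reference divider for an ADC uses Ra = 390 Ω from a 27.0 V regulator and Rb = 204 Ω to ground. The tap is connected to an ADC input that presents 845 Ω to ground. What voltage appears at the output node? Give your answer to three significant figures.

V_out ≈ 8.00 V

The load sits in parallel with Rb: Rb‖R_L = (204 × 845) / (204 + 845) = 164.3 Ω.
V_out = 27.0 × 164.3 / (390 + 164.3) = 27.0 × 164.3/554.3 = 8.00 V.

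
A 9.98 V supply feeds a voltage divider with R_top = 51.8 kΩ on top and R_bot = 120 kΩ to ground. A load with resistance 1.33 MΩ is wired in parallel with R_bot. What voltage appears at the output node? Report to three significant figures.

V_out ≈ 6.79 V

The load sits in parallel with R_bot: R_bot‖R_L = (120 × 1330) / (120 + 1330) = 110.1 kΩ.
V_out = 9.98 × 110.1 / (51.8 + 110.1) = 9.98 × 110.1/161.9 = 6.79 V.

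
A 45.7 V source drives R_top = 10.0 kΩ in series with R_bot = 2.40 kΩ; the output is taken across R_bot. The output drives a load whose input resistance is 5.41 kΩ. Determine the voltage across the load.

V_out ≈ 6.51 V

The load sits in parallel with R_bot: R_bot‖R_L = (2.40 × 5.41) / (2.40 + 5.41) = 1.662 kΩ.
V_out = 45.7 × 1.662 / (10.0 + 1.662) = 45.7 × 1.662/11.66 = 6.51 V.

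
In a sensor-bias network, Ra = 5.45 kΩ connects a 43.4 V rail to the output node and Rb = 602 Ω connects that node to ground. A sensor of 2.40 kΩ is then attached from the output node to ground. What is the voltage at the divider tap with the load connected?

V_out ≈ 3.52 V

The load sits in parallel with Rb: Rb‖R_L = (602 × 2400) / (602 + 2400) = 481.3 Ω.
V_out = 43.4 × 481.3 / (5450 + 481.3) = 43.4 × 481.3/5931 = 3.52 V.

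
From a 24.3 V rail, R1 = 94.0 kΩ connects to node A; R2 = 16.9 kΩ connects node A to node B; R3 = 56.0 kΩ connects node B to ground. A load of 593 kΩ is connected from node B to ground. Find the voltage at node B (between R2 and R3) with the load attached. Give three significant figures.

At node B, R3 is in parallel with the load: R3‖R_L = 51.17 kΩ.
Below node A the resistance is R2 + (R3‖R_L) = 68.07 kΩ, so V_A = 24.3 × 68.07/162.1 = 10.21 V.
Then V_B = V_A × (R3‖R_L)/(R2 + R3‖R_L) = 10.21 × 51.17/68.07 = 7.67 V.

V ≈ 7.67 V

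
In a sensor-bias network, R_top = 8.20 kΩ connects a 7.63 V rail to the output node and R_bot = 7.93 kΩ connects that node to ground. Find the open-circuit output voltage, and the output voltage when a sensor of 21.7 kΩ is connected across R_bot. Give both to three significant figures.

Unloaded: 3.75 V; loaded: 3.16 V

Open-circuit: V = 7.63 × 7.93/(8.20 + 7.93) = 3.75 V.
With the load, R_bot becomes R_bot‖R_L = 5.808 kΩ, so V = 7.63 × 5.808/14.01 = 3.16 V.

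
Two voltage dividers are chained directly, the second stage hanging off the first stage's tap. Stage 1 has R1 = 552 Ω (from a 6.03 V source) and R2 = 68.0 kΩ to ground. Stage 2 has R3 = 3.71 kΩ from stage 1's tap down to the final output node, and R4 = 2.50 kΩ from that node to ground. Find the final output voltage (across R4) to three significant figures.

Stage 2 presents R3+R4 = 6210 Ω as a load on stage 1's tap.
Stage 1's lower leg becomes R2‖(R3+R4) = 5690 Ω, so V_mid = 6.03 × 5690/6242 = 5.497 V.
Stage 2 is itself unloaded: V_out = V_mid × R4/(R3+R4) = 5.497 × 2500/6210 = 2.21 V.

V_out ≈ 2.21 V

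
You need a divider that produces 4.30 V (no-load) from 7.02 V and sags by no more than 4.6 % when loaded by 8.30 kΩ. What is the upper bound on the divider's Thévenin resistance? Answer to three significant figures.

Loading drop = R_th/(R_th + R_L) ≤ 0.0460, so R_th ≤ R_L · ε/(1−ε) = 8.30 kΩ × 0.0460/0.9540 = 400 Ω.

R_th ≤ 400 Ω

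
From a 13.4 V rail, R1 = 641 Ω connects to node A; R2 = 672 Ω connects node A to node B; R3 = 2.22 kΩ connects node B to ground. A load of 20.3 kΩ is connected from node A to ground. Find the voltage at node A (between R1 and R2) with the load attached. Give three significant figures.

Below node A the series string R2+R3 = 2892 Ω sits in parallel with the 20300 Ω load: 2531 Ω.
V_A = 13.4 × 2531/(641 + 2531) = 10.7 V.

V ≈ 10.7 V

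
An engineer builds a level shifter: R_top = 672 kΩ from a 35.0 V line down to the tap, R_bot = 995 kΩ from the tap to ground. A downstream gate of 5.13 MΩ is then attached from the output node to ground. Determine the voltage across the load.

The load sits in parallel with R_bot: R_bot‖R_L = (995 × 5130) / (995 + 5130) = 833.4 kΩ.
V_out = 35.0 × 833.4 / (672 + 833.4) = 35.0 × 833.4/1505 = 19.4 V.

V_out ≈ 19.4 V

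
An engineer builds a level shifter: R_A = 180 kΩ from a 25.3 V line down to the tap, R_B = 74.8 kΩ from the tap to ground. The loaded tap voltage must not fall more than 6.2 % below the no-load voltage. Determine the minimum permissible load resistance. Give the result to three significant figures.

Output resistance R_th = R_A‖R_B = (180 × 74.8)/254.8 = 52.84 kΩ.
The fractional drop is R_th/(R_th + R_L); requiring this ≤ 0.0620 gives R_L ≥ R_th(1/0.0620 − 1) = 52.84 × 15.13 = 799 kΩ.

R_L(min) ≈ 799 kΩ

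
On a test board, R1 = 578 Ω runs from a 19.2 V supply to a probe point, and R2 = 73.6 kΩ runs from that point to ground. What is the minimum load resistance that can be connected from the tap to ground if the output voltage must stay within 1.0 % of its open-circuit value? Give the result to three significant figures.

Output resistance R_th = R1‖R2 = (578 × 73600)/74180 = 573.5 Ω.
The fractional drop is R_th/(R_th + R_L); requiring this ≤ 0.0100 gives R_L ≥ R_th(1/0.0100 − 1) = 573.5 × 99.00 = 56.8 kΩ.

R_L(min) ≈ 56.8 kΩ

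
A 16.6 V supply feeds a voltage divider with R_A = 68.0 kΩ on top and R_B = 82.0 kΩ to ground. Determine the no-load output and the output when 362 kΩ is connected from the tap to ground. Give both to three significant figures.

Open-circuit: V = 16.6 × 82.0/(68.0 + 82.0) = 9.07 V.
With the load, R_B becomes R_B‖R_L = 66.86 kΩ, so V = 16.6 × 66.86/134.9 = 8.23 V.

Unloaded: 9.07 V; loaded: 8.23 V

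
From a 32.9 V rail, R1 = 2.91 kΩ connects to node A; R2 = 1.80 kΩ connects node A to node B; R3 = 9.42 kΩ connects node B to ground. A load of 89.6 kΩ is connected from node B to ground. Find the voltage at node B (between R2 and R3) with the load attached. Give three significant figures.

V ≈ 21.2 V

At node B, R3 is in parallel with the load: R3‖R_L = 8.524 kΩ.
Below node A the resistance is R2 + (R3‖R_L) = 10.32 kΩ, so V_A = 32.9 × 10.32/13.23 = 25.67 V.
Then V_B = V_A × (R3‖R_L)/(R2 + R3‖R_L) = 25.67 × 8.524/10.32 = 21.2 V.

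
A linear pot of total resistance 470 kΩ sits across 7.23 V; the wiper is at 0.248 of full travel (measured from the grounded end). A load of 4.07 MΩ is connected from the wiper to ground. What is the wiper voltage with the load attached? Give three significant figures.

The wiper splits the pot into (1−α)R = 353.4 kΩ above and αR = 116.6 kΩ below.
Lower section ‖ load = 113.3 kΩ.
V_wiper = 7.23 × 113.3/(353.4 + 113.3) = 1.76 V.

V ≈ 1.76 V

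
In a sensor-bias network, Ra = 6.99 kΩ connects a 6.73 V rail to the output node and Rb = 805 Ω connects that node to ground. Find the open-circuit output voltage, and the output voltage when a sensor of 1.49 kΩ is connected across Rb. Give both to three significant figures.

Open-circuit: V = 6.73 × 805/(6990 + 805) = 0.695 V.
With the load, Rb becomes Rb‖R_L = 522.6 Ω, so V = 6.73 × 522.6/7513 = 0.468 V.

Unloaded: 0.695 V; loaded: 0.468 V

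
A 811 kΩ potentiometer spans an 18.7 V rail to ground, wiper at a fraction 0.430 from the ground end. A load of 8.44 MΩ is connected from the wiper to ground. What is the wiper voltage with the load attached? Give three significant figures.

V ≈ 7.86 V

The wiper splits the pot into (1−α)R = 462.3 kΩ above and αR = 348.7 kΩ below.
Lower section ‖ load = 334.9 kΩ.
V_wiper = 18.7 × 334.9/(462.3 + 334.9) = 7.86 V.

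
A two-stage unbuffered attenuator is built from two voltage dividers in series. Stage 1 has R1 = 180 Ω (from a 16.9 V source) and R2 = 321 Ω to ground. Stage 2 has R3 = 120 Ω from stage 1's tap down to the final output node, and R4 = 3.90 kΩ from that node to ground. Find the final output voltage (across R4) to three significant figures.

V_out ≈ 10.2 V

Stage 2 presents R3+R4 = 4020 Ω as a load on stage 1's tap.
Stage 1's lower leg becomes R2‖(R3+R4) = 297.3 Ω, so V_mid = 16.9 × 297.3/477.3 = 10.53 V.
Stage 2 is itself unloaded: V_out = V_mid × R4/(R3+R4) = 10.53 × 3900/4020 = 10.2 V.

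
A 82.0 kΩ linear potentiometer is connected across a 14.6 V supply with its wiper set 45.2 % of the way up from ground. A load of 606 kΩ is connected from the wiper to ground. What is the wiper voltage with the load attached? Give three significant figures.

The wiper splits the pot into (1−α)R = 44.94 kΩ above and αR = 37.06 kΩ below.
Lower section ‖ load = 34.93 kΩ.
V_wiper = 14.6 × 34.93/(44.94 + 34.93) = 6.39 V.

V ≈ 6.39 V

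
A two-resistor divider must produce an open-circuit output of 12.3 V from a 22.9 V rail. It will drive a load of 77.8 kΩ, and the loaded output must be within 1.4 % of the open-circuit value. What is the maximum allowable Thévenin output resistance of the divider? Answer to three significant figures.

Loading drop = R_th/(R_th + R_L) ≤ 0.0140, so R_th ≤ R_L · ε/(1−ε) = 77.8 kΩ × 0.0140/0.9860 = 1.10 kΩ.
(Any R1, R2 with R2/(R1+R2) = 0.537 and R1‖R2 ≤ 1.10 kΩ will meet the spec.)

R_th ≤ 1.10 kΩ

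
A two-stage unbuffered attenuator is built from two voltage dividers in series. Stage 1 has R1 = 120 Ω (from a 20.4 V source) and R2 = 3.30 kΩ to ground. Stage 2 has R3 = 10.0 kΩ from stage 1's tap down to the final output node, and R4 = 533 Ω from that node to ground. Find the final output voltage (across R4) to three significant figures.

Stage 2 presents R3+R4 = 10530 Ω as a load on stage 1's tap.
Stage 1's lower leg becomes R2‖(R3+R4) = 2513 Ω, so V_mid = 20.4 × 2513/2633 = 19.47 V.
Stage 2 is itself unloaded: V_out = V_mid × R4/(R3+R4) = 19.47 × 533/10530 = 0.985 V.

V_out ≈ 0.985 V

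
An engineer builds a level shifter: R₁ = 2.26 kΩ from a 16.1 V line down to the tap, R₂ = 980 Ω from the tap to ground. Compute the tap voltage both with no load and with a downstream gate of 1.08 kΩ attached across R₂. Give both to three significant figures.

Open-circuit: V = 16.1 × 980/(2260 + 980) = 4.87 V.
With the load, R₂ becomes R₂‖R_L = 513.8 Ω, so V = 16.1 × 513.8/2774 = 2.98 V.

Unloaded: 4.87 V; loaded: 2.98 V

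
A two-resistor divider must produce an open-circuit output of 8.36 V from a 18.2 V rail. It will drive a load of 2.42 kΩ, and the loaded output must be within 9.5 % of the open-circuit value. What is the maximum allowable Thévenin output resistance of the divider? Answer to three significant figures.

Loading drop = R_th/(R_th + R_L) ≤ 0.0950, so R_th ≤ R_L · ε/(1−ε) = 2.42 kΩ × 0.0950/0.9050 = 254 Ω.

R_th ≤ 254 Ω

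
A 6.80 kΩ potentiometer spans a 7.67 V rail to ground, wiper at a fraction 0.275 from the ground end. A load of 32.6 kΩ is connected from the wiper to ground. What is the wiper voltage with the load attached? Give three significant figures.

V ≈ 2.03 V

The wiper splits the pot into (1−α)R = 4.930 kΩ above and αR = 1.870 kΩ below.
Lower section ‖ load = 1.769 kΩ.
V_wiper = 7.67 × 1.769/(4.930 + 1.769) = 2.03 V.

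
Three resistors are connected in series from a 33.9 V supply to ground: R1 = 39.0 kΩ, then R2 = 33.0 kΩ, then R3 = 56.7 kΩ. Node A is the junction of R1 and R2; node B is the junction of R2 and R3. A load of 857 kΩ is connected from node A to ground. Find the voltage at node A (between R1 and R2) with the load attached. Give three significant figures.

Below node A the series string R2+R3 = 89.70 kΩ sits in parallel with the 857 kΩ load: 81.20 kΩ.
V_A = 33.9 × 81.20/(39.0 + 81.20) = 22.9 V.

V ≈ 22.9 V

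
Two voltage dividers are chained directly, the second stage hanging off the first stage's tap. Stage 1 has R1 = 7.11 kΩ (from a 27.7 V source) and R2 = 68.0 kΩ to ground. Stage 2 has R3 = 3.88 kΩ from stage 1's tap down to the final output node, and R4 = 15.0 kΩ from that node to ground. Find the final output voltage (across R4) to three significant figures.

V_out ≈ 14.9 V

Stage 2 presents R3+R4 = 18.88 kΩ as a load on stage 1's tap.
Stage 1's lower leg becomes R2‖(R3+R4) = 14.78 kΩ, so V_mid = 27.7 × 14.78/21.89 = 18.70 V.
Stage 2 is itself unloaded: V_out = V_mid × R4/(R3+R4) = 18.70 × 15.0/18.88 = 14.9 V.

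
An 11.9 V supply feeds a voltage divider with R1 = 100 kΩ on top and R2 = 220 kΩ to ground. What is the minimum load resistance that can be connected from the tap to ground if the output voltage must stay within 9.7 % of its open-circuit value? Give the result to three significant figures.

R_L(min) ≈ 640 kΩ

Output resistance R_th = R1‖R2 = (100 × 220)/320.0 = 68.75 kΩ.
The fractional drop is R_th/(R_th + R_L); requiring this ≤ 0.0970 gives R_L ≥ R_th(1/0.0970 − 1) = 68.75 × 9.309 = 640 kΩ.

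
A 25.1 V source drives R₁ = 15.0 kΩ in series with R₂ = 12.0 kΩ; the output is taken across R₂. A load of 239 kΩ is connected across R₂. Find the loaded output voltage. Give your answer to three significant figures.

The load sits in parallel with R₂: R₂‖R_L = (12.0 × 239) / (12.0 + 239) = 11.43 kΩ.
V_out = 25.1 × 11.43 / (15.0 + 11.43) = 25.1 × 11.43/26.43 = 10.9 V.
(Unloaded it would have been 11.2 V.)

V_out ≈ 10.9 V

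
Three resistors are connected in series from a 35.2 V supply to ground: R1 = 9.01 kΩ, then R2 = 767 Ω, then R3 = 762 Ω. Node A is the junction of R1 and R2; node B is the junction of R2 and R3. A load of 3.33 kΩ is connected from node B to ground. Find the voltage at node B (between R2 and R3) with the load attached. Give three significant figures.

At node B, R3 is in parallel with the load: R3‖R_L = 620.1 Ω.
Below node A the resistance is R2 + (R3‖R_L) = 1387 Ω, so V_A = 35.2 × 1387/10400 = 4.696 V.
Then V_B = V_A × (R3‖R_L)/(R2 + R3‖R_L) = 4.696 × 620.1/1387 = 2.10 V.

V ≈ 2.10 V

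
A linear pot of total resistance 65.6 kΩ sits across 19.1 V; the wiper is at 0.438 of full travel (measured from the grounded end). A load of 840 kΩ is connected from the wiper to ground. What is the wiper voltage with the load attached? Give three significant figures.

V ≈ 8.21 V

The wiper splits the pot into (1−α)R = 36.87 kΩ above and αR = 28.73 kΩ below.
Lower section ‖ load = 27.78 kΩ.
V_wiper = 19.1 × 27.78/(36.87 + 27.78) = 8.21 V.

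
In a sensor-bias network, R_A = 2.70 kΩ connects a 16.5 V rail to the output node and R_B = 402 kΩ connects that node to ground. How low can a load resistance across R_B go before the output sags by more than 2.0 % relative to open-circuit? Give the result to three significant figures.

R_L(min) ≈ 131 kΩ

Output resistance R_th = R_A‖R_B = (2.70 × 402)/404.7 = 2.682 kΩ.
The fractional drop is R_th/(R_th + R_L); requiring this ≤ 0.0200 gives R_L ≥ R_th(1/0.0200 − 1) = 2.682 × 49.00 = 131 kΩ.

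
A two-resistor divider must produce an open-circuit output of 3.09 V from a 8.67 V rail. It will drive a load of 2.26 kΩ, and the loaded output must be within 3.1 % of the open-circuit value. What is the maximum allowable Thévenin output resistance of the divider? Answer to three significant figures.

R_th ≤ 72.3 Ω

Loading drop = R_th/(R_th + R_L) ≤ 0.0310, so R_th ≤ R_L · ε/(1−ε) = 2.26 kΩ × 0.0310/0.9690 = 72.3 Ω.
(Any R1, R2 with R2/(R1+R2) = 0.356 and R1‖R2 ≤ 72.3 Ω will meet the spec.)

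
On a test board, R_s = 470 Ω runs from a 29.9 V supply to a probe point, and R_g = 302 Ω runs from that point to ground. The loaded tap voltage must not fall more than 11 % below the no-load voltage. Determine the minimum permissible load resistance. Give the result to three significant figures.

R_L(min) ≈ 1.49 kΩ

Output resistance R_th = R_s‖R_g = (470 × 302)/772.0 = 183.9 Ω.
The fractional drop is R_th/(R_th + R_L); requiring this ≤ 0.110 gives R_L ≥ R_th(1/0.110 − 1) = 183.9 × 8.091 = 1.49 kΩ.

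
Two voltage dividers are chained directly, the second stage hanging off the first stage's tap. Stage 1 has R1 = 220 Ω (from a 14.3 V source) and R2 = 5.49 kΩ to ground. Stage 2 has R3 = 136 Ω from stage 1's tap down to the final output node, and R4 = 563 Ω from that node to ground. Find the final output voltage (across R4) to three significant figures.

Stage 2 presents R3+R4 = 699.0 Ω as a load on stage 1's tap.
Stage 1's lower leg becomes R2‖(R3+R4) = 620.1 Ω, so V_mid = 14.3 × 620.1/840.1 = 10.55 V.
Stage 2 is itself unloaded: V_out = V_mid × R4/(R3+R4) = 10.55 × 563/699.0 = 8.50 V.

V_out ≈ 8.50 V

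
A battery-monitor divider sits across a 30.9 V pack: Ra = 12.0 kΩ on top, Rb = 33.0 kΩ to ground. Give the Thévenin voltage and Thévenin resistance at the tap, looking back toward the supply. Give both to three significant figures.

V_th = 22.7 V, R_th = 8.80 kΩ

V_th is the open-circuit tap voltage: 30.9 × 33.0/(12.0 + 33.0) = 22.7 V.
With the supply zeroed, Ra and Rb appear in parallel from the tap: R_th = Ra‖Rb = (12.0 × 33.0)/45.00 = 8.80 kΩ.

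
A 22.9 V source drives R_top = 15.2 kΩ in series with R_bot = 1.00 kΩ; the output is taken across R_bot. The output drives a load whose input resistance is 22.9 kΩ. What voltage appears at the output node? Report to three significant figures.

V_out ≈ 1.36 V

The load sits in parallel with R_bot: R_bot‖R_L = (1.00 × 22.9) / (1.00 + 22.9) = 0.9582 kΩ.
V_out = 22.9 × 0.9582 / (15.2 + 0.9582) = 22.9 × 0.9582/16.16 = 1.36 V.
(Unloaded it would have been 1.41 V.)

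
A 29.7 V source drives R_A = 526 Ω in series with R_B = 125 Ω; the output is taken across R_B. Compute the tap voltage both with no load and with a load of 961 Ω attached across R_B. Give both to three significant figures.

Open-circuit: V = 29.7 × 125/(526 + 125) = 5.70 V.
With the load, R_B becomes R_B‖R_L = 110.6 Ω, so V = 29.7 × 110.6/636.6 = 5.16 V.

Unloaded: 5.70 V; loaded: 5.16 V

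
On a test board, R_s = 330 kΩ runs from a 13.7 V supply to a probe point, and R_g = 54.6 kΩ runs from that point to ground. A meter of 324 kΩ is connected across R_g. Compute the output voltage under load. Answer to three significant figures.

The load sits in parallel with R_g: R_g‖R_L = (54.6 × 324) / (54.6 + 324) = 46.73 kΩ.
V_out = 13.7 × 46.73 / (330 + 46.73) = 13.7 × 46.73/376.7 = 1.70 V.
(Unloaded it would have been 1.94 V.)

V_out ≈ 1.70 V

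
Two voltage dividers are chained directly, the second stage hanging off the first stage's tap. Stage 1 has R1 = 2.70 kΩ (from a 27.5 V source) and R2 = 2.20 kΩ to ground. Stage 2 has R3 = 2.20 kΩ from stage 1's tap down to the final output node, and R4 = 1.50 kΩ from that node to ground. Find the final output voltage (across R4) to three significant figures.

Stage 2 presents R3+R4 = 3.700 kΩ as a load on stage 1's tap.
Stage 1's lower leg becomes R2‖(R3+R4) = 1.380 kΩ, so V_mid = 27.5 × 1.380/4.080 = 9.300 V.
Stage 2 is itself unloaded: V_out = V_mid × R4/(R3+R4) = 9.300 × 1.50/3.700 = 3.77 V.

V_out ≈ 3.77 V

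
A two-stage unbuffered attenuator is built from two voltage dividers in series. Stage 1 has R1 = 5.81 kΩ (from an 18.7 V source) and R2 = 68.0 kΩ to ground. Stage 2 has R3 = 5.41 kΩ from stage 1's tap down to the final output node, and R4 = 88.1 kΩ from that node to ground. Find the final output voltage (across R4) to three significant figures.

V_out ≈ 15.4 V

Stage 2 presents R3+R4 = 93.51 kΩ as a load on stage 1's tap.
Stage 1's lower leg becomes R2‖(R3+R4) = 39.37 kΩ, so V_mid = 18.7 × 39.37/45.18 = 16.30 V.
Stage 2 is itself unloaded: V_out = V_mid × R4/(R3+R4) = 16.30 × 88.1/93.51 = 15.4 V.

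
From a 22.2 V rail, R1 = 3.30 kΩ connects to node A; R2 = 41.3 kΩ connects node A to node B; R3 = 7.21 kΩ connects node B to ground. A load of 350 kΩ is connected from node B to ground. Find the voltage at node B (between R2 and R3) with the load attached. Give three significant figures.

V ≈ 3.04 V

At node B, R3 is in parallel with the load: R3‖R_L = 7.064 kΩ.
Below node A the resistance is R2 + (R3‖R_L) = 48.36 kΩ, so V_A = 22.2 × 48.36/51.66 = 20.78 V.
Then V_B = V_A × (R3‖R_L)/(R2 + R3‖R_L) = 20.78 × 7.064/48.36 = 3.04 V.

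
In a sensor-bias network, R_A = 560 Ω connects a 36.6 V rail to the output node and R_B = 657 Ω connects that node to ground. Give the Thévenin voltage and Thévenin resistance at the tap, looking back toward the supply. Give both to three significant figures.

V_th is the open-circuit tap voltage: 36.6 × 657/(560 + 657) = 19.8 V.
With the supply zeroed, R_A and R_B appear in parallel from the tap: R_th = R_A‖R_B = (560 × 657)/1217 = 302 Ω.

V_th = 19.8 V, R_th = 302 Ω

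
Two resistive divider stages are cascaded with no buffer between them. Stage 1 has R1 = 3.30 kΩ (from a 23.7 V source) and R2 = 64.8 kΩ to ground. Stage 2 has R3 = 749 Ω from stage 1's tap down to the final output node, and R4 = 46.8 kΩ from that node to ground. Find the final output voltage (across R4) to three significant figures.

Stage 2 presents R3+R4 = 47550 Ω as a load on stage 1's tap.
Stage 1's lower leg becomes R2‖(R3+R4) = 27430 Ω, so V_mid = 23.7 × 27430/30730 = 21.15 V.
Stage 2 is itself unloaded: V_out = V_mid × R4/(R3+R4) = 21.15 × 46800/47550 = 20.8 V.

V_out ≈ 20.8 V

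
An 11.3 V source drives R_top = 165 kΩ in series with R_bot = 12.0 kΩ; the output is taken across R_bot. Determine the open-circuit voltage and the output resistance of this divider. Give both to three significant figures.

V_th is the open-circuit tap voltage: 11.3 × 12.0/(165 + 12.0) = 0.766 V.
With the supply zeroed, R_top and R_bot appear in parallel from the tap: R_th = R_top‖R_bot = (165 × 12.0)/177.0 = 11.2 kΩ.

V_th = 0.766 V, R_th = 11.2 kΩ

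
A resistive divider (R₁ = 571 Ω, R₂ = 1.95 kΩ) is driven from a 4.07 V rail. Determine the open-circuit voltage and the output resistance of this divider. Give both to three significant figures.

V_th is the open-circuit tap voltage: 4.07 × 1950/(571 + 1950) = 3.15 V.
With the supply zeroed, R₁ and R₂ appear in parallel from the tap: R_th = R₁‖R₂ = (571 × 1950)/2521 = 442 Ω.

V_th = 3.15 V, R_th = 442 Ω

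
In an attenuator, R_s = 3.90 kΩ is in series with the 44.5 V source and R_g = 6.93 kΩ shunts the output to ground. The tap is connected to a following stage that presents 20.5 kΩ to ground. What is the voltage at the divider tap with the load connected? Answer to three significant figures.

V_out ≈ 25.4 V

The load sits in parallel with R_g: R_g‖R_L = (6.93 × 20.5) / (6.93 + 20.5) = 5.179 kΩ.
V_out = 44.5 × 5.179 / (3.90 + 5.179) = 44.5 × 5.179/9.079 = 25.4 V.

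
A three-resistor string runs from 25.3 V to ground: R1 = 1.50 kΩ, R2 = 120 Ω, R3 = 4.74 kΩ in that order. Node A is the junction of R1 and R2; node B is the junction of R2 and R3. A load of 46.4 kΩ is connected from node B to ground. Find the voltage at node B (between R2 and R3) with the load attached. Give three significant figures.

V ≈ 18.4 V

At node B, R3 is in parallel with the load: R3‖R_L = 4301 Ω.
Below node A the resistance is R2 + (R3‖R_L) = 4421 Ω, so V_A = 25.3 × 4421/5921 = 18.89 V.
Then V_B = V_A × (R3‖R_L)/(R2 + R3‖R_L) = 18.89 × 4301/4421 = 18.4 V.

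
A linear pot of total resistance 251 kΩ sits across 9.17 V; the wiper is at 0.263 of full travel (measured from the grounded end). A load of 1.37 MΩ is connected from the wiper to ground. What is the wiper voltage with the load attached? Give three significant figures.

V ≈ 2.33 V

The wiper splits the pot into (1−α)R = 185.0 kΩ above and αR = 66.01 kΩ below.
Lower section ‖ load = 62.98 kΩ.
V_wiper = 9.17 × 62.98/(185.0 + 62.98) = 2.33 V.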